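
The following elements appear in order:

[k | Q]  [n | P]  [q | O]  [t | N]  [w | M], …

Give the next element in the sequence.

First letter: k, n, q, t, w → z (letters move forward 3 places in the alphabet).
Second letter: letters move back 1 place in the alphabet; Q, P, O, N, M → L.
Combining the parts gives [z | L].

[z | L]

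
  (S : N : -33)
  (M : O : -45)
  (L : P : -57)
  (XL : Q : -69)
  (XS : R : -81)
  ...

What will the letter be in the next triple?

Letter — letters move forward 1 place in the alphabet: N, O, P, Q, R → S.

S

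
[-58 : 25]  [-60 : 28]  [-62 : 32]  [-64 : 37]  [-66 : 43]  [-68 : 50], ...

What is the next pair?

For the first part, −2 each step: -58, -60, -62, -64, -66, -68 → -70.
For the second part, differences are 3, 4, 5, … (increasing by 1 each time): 25, 28, 32, 37, 43, 50 → 58.
Putting it together: [-70 : 58].

[-70 : 58]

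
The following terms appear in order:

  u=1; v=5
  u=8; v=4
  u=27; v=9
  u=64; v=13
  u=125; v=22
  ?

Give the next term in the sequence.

U: 1, 8, 27, 64, 125 → 216 (perfect cubes: 1³, 2³, 3³, …).
V — each term is the sum of the two before it: 5, 4, 9, 13, 22 → 35.
Combining the parts gives u=216; v=35.

u=216; v=35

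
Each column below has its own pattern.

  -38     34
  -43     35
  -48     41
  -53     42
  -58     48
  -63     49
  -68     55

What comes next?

-73  56

First component — −5 each step: -38, -43, -48, -53, -58, -63, -68 → -73.
Second component: 34, 35, 41, 42, 48, 49, 55 → 56 (alternating steps +1, +6, +1, +6, …).
Combining the parts gives -73  56.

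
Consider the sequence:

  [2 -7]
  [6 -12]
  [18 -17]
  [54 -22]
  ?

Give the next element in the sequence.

First component — ×3 each step: 2, 6, 18, 54 → 162.
Second component: −5 each step; -7, -12, -17, -22 → -27.
So the next element is [162 -27].

[162 -27]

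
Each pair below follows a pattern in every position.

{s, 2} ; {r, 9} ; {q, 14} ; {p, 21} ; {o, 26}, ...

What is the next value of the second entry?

Letter goes s, r, q, p, o → n (letters move back 1 place in the alphabet).
Second entry: alternating steps +7, +5, +7, +5, …; 2, 9, 14, 21, 26 → 33.

33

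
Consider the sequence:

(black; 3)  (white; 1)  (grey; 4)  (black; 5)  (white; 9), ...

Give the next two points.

(grey; 14), (black; 23)

Shade: repeats black → white → grey; black, white, grey, black, white → grey → black.
Second entry: each term is the sum of the two before it; 3, 1, 4, 5, 9 → 14 → 23.
So the next two points are (grey; 14) and (black; 23).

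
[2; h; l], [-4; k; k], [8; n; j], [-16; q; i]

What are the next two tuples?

[32; t; h], [-64; w; g]

First slot: ×(-2) each step, so 2, -4, 8, -16 → 32 → -64.
First letter: h, k, n, q → t → w (letters move forward 3 places in the alphabet).
Second letter: letters move back 1 place in the alphabet, so l, k, j, i → h → g.
Putting the parts together: [32; t; h] and then [-64; w; g].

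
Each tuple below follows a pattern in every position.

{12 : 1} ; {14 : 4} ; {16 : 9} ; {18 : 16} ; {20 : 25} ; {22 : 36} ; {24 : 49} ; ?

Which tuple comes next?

{26 : 64}

First entry: +2 each step, so 12, 14, 16, 18, 20, 22, 24 → 26.
Second entry: perfect squares: 1², 2², 3², …, so 1, 4, 9, 16, 25, 36, 49 → 64.
Putting it together: {26 : 64}.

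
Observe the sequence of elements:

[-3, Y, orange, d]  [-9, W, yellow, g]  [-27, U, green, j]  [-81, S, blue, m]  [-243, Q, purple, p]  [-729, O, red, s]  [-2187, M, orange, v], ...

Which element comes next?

For the first slot, ×3 each step: -3, -9, -27, -81, -243, -729, -2187 → -6561.
First letter: Y, W, U, S, Q, O, M → K (letters move back 2 places in the alphabet).
Colour: orange, yellow, green, blue, purple, red, orange → yellow (repeats orange → yellow → green → blue → purple → red).
Second letter: letters move forward 3 places in the alphabet, so d, g, j, m, p, s, v → y.
Putting it together: [-6561, K, yellow, y].

[-6561, K, yellow, y]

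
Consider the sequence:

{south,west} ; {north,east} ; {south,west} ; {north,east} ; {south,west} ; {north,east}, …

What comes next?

First direction: south, north, south, north, south, north → south (alternates south ↔ north).
Second direction: alternates west ↔ east; west, east, west, east, west, east → west.
Combining the parts gives {south,west}.

{south,west}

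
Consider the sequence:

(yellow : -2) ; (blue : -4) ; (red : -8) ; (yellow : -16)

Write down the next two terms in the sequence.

(blue : -32), (red : -64)

Colour goes yellow, blue, red, yellow → blue → red (repeats yellow → blue → red).
For the second coordinate, ×2 each step: -2, -4, -8, -16 → -32 → -64.
So the next two terms are (blue : -32) and (red : -64).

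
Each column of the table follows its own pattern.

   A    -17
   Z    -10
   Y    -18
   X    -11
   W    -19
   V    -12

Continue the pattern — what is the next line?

U  -20

Letter — letters move back 1 place in the alphabet, wrapping A→Z: A, Z, Y, X, W, V → U.
For the second component, alternating steps +7, −8, +7, −8, …: -17, -10, -18, -11, -19, -12 → -20.
Putting it together: U  -20.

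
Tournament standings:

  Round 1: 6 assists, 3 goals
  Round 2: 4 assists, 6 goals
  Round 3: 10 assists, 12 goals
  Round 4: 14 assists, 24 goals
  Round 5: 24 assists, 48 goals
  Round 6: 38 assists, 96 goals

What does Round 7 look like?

62 assists, 192 goals

Assists: each term is the sum of the two before it, so 6, 4, 10, 14, 24, 38 → 62.
Goals: 3, 6, 12, 24, 48, 96 → 192 (×2 each step).
Putting it together: 62 assists, 192 goals.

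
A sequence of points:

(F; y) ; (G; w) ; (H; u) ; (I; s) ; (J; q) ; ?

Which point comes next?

(K; o)

For the first letter, letters move forward 1 place in the alphabet: F, G, H, I, J → K.
Second letter: letters move back 2 places in the alphabet, so y, w, u, s, q → o.
Putting it together: (K; o).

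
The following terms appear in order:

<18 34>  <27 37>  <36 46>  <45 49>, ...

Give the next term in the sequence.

First slot: +9 each step; 18, 27, 36, 45 → 54.
Second slot: alternating steps +3, +9, +3, +9, …; 34, 37, 46, 49 → 58.
So the next term is <54 58>.

<54 58>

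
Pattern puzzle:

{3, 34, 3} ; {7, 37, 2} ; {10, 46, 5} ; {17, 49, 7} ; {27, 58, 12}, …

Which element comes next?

{44, 61, 19}

For the first entry, each term is the sum of the two before it: 3, 7, 10, 17, 27 → 44.
Second entry: alternating steps +3, +9, +3, +9, …; 34, 37, 46, 49, 58 → 61.
Third entry — each term is the sum of the two before it: 3, 2, 5, 7, 12 → 19.
Combining the parts gives {44, 61, 19}.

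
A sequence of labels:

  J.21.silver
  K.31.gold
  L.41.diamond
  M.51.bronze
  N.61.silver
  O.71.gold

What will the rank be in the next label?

diamond

Rank: silver, gold, diamond, bronze, silver, gold → diamond (repeats silver → gold → diamond → bronze).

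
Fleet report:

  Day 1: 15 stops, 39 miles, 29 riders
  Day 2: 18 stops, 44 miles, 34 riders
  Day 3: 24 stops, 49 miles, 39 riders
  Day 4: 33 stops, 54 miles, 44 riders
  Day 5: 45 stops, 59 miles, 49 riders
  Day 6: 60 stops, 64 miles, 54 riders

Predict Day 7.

Stops: 15, 18, 24, 33, 45, 60 → 78 (differences are 3, 6, 9, … (increasing by 3 each time)).
Miles: 39, 44, 49, 54, 59, 64 → 69 (+5 each step).
Riders: 29, 34, 39, 44, 49, 54 → 59 (always 10 less than the miles).
Combining the parts gives 78 stops, 69 miles, 59 riders.

78 stops, 69 miles, 59 riders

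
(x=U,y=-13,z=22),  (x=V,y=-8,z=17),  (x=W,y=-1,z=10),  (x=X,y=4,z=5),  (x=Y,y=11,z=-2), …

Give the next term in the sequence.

X — letters move forward 1 place in the alphabet: U, V, W, X, Y → Z.
Y: alternating steps +5, +7, +5, +7, …, so -13, -8, -1, 4, 11 → 16.
Z: together with the y always sums to 9, so 22, 17, 10, 5, -2 → -7.
Putting it together: (x=Z,y=16,z=-7).

(x=Z,y=16,z=-7)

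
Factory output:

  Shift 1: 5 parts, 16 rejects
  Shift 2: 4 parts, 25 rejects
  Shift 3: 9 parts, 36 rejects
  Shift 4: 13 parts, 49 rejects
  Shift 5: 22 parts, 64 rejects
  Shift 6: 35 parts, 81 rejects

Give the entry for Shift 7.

Parts: each term is the sum of the two before it, so 5, 4, 9, 13, 22, 35 → 57.
Rejects goes 16, 25, 36, 49, 64, 81 → 100 (perfect squares: 4², 5², 6², …).
Putting it together: 57 parts, 100 rejects.

57 parts, 100 rejects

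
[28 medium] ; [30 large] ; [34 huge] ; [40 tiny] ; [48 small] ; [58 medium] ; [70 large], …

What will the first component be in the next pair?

First component: differences are 2, 4, 6, … (increasing by 2 each time); 28, 30, 34, 40, 48, 58, 70 → 84.
Size goes medium, large, huge, tiny, small, medium, large → huge (repeats medium → large → huge → tiny → small).

84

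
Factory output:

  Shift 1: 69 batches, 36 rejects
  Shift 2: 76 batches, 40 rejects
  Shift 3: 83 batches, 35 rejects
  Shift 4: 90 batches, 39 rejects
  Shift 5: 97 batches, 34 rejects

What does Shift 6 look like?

Batches goes 69, 76, 83, 90, 97 → 104 (+7 each step).
Rejects goes 36, 40, 35, 39, 34 → 38 (alternating steps +4, −5, +4, −5, …).
Putting it together: 104 batches, 38 rejects.

104 batches, 38 rejects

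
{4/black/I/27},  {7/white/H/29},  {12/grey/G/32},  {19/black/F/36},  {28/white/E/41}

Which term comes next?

First slot goes 4, 7, 12, 19, 28 → 39 (differences are 3, 5, 7, … (increasing by 2 each time)).
For the shade, repeats black → white → grey: black, white, grey, black, white → grey.
Letter goes I, H, G, F, E → D (letters move back 1 place in the alphabet).
Fourth slot: differences are 2, 3, 4, … (increasing by 1 each time); 27, 29, 32, 36, 41 → 47.
Combining the parts gives {39/grey/D/47}.

{39/grey/D/47}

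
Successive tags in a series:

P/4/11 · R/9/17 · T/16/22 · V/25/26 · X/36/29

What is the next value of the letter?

Z

Letter — letters move forward 2 places in the alphabet: P, R, T, V, X → Z.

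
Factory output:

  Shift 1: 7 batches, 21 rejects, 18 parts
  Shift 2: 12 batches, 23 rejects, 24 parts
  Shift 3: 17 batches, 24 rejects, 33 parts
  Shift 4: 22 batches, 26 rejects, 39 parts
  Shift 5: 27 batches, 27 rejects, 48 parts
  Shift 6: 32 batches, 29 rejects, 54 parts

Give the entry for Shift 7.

37 batches, 30 rejects, 63 parts

Batches goes 7, 12, 17, 22, 27, 32 → 37 (+5 each step).
Rejects — alternating steps +2, +1, +2, +1, …: 21, 23, 24, 26, 27, 29 → 30.
Parts goes 18, 24, 33, 39, 48, 54 → 63 (alternating steps +6, +9, +6, +9, …).
So the next line is 37 batches, 30 rejects, 63 parts.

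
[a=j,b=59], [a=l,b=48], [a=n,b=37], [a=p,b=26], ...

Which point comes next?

A: j, l, n, p → r (letters move forward 2 places in the alphabet).
For the b, −11 each step: 59, 48, 37, 26 → 15.
Combining the parts gives [a=r,b=15].

[a=r,b=15]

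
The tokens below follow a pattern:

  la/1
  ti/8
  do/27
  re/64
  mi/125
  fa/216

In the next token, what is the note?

sol

Note — runs through the solfège scale do→ti: la, ti, do, re, mi, fa → sol.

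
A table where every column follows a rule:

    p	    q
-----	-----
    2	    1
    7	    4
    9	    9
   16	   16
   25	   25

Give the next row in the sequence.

41  36

Column p: 2, 7, 9, 16, 25 → 41 (each term is the sum of the two before it).
Column q goes 1, 4, 9, 16, 25 → 36 (perfect squares: 1², 2², 3², …).
So the next row is 41  36.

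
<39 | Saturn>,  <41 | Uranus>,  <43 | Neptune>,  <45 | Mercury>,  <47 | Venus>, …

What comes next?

<49 | Earth>

First component: +2 each step, so 39, 41, 43, 45, 47 → 49.
Planet: Saturn, Uranus, Neptune, Mercury, Venus → Earth (runs through the planets Mercury→Neptune).
Combining the parts gives <49 | Earth>.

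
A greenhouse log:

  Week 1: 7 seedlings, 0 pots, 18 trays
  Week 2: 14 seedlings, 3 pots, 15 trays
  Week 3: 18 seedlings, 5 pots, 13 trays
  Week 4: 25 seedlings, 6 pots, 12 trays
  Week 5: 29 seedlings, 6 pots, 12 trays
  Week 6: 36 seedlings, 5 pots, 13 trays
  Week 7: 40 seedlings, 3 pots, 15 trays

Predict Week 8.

Seedlings goes 7, 14, 18, 25, 29, 36, 40 → 47 (alternating steps +7, +4, +7, +4, …).
For the pots, differences are 3, 2, 1, … (decreasing by 1 each time): 0, 3, 5, 6, 6, 5, 3 → 0.
Trays: together with the pots always sums to 18; 18, 15, 13, 12, 12, 13, 15 → 18.
So the next line is 47 seedlings, 0 pots, 18 trays.

47 seedlings, 0 pots, 18 trays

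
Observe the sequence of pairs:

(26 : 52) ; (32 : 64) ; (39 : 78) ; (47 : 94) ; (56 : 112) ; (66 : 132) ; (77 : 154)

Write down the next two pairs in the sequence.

(89 : 178), (102 : 204)

For the first entry, differences are 6, 7, 8, … (increasing by 1 each time): 26, 32, 39, 47, 56, 66, 77 → 89 → 102.
Second entry: always 2 × the first entry; 52, 64, 78, 94, 112, 132, 154 → 178 → 204.
Putting the parts together: (89 : 178) and then (102 : 204).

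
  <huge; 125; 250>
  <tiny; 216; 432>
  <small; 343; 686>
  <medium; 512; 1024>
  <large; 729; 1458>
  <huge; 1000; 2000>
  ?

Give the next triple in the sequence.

Size: repeats huge → tiny → small → medium → large; huge, tiny, small, medium, large, huge → tiny.
Second part goes 125, 216, 343, 512, 729, 1000 → 1331 (perfect cubes: 5³, 6³, 7³, …).
Third part — always 2 × the second part: 250, 432, 686, 1024, 1458, 2000 → 2662.
So the next triple is <tiny; 1331; 2662>.

<tiny; 1331; 2662>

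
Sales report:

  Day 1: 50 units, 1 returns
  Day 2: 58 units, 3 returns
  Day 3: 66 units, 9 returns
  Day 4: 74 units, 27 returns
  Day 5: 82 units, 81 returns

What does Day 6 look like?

90 units, 243 returns

Units: +8 each step; 50, 58, 66, 74, 82 → 90.
For the returns, ×3 each step: 1, 3, 9, 27, 81 → 243.
So the next record is 90 units, 243 returns.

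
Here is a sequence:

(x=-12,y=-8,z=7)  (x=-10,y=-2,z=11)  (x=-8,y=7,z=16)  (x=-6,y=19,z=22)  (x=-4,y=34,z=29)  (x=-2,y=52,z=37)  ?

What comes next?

X goes -12, -10, -8, -6, -4, -2 → 0 (+2 each step).
For the y, differences are 6, 9, 12, … (increasing by 3 each time): -8, -2, 7, 19, 34, 52 → 73.
Z goes 7, 11, 16, 22, 29, 37 → 46 (differences are 4, 5, 6, … (increasing by 1 each time)).
Combining the parts gives (x=0,y=73,z=46).

(x=0,y=73,z=46)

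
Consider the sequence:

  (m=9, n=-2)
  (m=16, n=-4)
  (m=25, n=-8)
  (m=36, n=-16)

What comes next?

M: perfect squares: 3², 4², 5², …, so 9, 16, 25, 36 → 49.
For the n, ×2 each step: -2, -4, -8, -16 → -32.
Putting it together: (m=49, n=-32).

(m=49, n=-32)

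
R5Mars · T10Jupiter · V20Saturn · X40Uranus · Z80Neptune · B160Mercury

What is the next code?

Letter: letters move forward 2 places in the alphabet, wrapping Z→A, so R, T, V, X, Z, B → D.
Second component — ×2 each step: 5, 10, 20, 40, 80, 160 → 320.
Planet: runs through the planets Mercury→Neptune, so Mars, Jupiter, Saturn, Uranus, Neptune, Mercury → Venus.
So the next code is D320Venus.

D320Venus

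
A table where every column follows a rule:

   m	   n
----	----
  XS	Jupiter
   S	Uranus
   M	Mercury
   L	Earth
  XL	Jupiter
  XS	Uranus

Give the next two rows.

S  Mercury; M  Earth

Column m: repeats XS → S → M → L → XL; XS, S, M, L, XL, XS → S → M.
Column n goes Jupiter, Uranus, Mercury, Earth, Jupiter, Uranus → Mercury → Earth (repeats Jupiter → Uranus → Mercury → Earth).
So the next two rows are S  Mercury and M  Earth.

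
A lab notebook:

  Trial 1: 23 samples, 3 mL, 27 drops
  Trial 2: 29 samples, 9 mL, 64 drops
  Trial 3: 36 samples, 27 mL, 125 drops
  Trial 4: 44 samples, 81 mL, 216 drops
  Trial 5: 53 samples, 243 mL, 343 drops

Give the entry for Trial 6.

63 samples, 729 mL, 512 drops

Samples: differences are 6, 7, 8, … (increasing by 1 each time), so 23, 29, 36, 44, 53 → 63.
For the mL, ×3 each step: 3, 9, 27, 81, 243 → 729.
Drops: 27, 64, 125, 216, 343 → 512 (perfect cubes: 3³, 4³, 5³, …).
Combining the parts gives 63 samples, 729 mL, 512 drops.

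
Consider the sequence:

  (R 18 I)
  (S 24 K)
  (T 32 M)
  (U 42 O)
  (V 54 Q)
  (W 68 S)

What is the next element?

First letter: letters move forward 1 place in the alphabet, so R, S, T, U, V, W → X.
Second part: differences are 6, 8, 10, … (increasing by 2 each time); 18, 24, 32, 42, 54, 68 → 84.
Second letter: I, K, M, O, Q, S → U (letters move forward 2 places in the alphabet).
Combining the parts gives (X 84 U).

(X 84 U)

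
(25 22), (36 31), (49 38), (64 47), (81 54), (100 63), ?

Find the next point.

First value: 25, 36, 49, 64, 81, 100 → 121 (perfect squares: 5², 6², 7², …).
Second value: 22, 31, 38, 47, 54, 63 → 70 (alternating steps +9, +7, +9, +7, …).
Combining the parts gives (121 70).

(121 70)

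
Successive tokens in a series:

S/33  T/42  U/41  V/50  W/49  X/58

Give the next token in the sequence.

Y/57

Letter — letters move forward 1 place in the alphabet: S, T, U, V, W, X → Y.
Second component: alternating steps +9, −1, +9, −1, …; 33, 42, 41, 50, 49, 58 → 57.
So the next token is Y/57.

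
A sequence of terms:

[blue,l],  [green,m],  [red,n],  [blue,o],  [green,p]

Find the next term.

[red,q]

Colour: blue, green, red, blue, green → red (repeats blue → green → red).
Letter: letters move forward 1 place in the alphabet; l, m, n, o, p → q.
So the next term is [red,q].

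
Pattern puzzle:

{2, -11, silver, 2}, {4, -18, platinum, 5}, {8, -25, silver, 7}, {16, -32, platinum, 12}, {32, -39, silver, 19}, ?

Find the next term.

{64, -46, platinum, 31}

First coordinate — ×2 each step: 2, 4, 8, 16, 32 → 64.
Second coordinate: -11, -18, -25, -32, -39 → -46 (−7 each step).
Metal — alternates silver ↔ platinum: silver, platinum, silver, platinum, silver → platinum.
Fourth coordinate — each term is the sum of the two before it: 2, 5, 7, 12, 19 → 31.
Putting it together: {64, -46, platinum, 31}.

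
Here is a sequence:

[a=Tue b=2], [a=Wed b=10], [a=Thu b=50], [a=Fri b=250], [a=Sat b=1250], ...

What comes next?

[a=Sun b=6250]

For the a, runs through the weekdays Mon→Sun: Tue, Wed, Thu, Fri, Sat → Sun.
B: ×5 each step; 2, 10, 50, 250, 1250 → 6250.
So the next term is [a=Sun b=6250].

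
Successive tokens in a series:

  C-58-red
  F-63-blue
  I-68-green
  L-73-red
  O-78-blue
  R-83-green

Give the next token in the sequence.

U-88-red

Letter: letters move forward 3 places in the alphabet, so C, F, I, L, O, R → U.
For the second component, +5 each step: 58, 63, 68, 73, 78, 83 → 88.
Colour: repeats red → blue → green, so red, blue, green, red, blue, green → red.
Combining the parts gives U-88-red.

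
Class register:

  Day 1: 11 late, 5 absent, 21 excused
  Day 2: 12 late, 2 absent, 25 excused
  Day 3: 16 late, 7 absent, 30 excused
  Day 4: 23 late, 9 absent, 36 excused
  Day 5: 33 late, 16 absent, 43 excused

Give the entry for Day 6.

46 late, 25 absent, 51 excused

Late: differences are 1, 4, 7, … (increasing by 3 each time); 11, 12, 16, 23, 33 → 46.
For the absent, each term is the sum of the two before it: 5, 2, 7, 9, 16 → 25.
Excused: differences are 4, 5, 6, … (increasing by 1 each time), so 21, 25, 30, 36, 43 → 51.
Combining the parts gives 46 late, 25 absent, 51 excused.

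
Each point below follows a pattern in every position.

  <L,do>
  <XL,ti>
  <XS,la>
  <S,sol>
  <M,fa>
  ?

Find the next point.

For the size, runs through clothing sizes XS→XL: L, XL, XS, S, M → L.
Note — runs backward through the solfège scale do→ti: do, ti, la, sol, fa → mi.
So the next point is <L,mi>.

<L,mi>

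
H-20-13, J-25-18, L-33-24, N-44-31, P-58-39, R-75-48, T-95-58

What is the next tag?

Letter goes H, J, L, N, P, R, T → V (letters move forward 2 places in the alphabet).
Second component goes 20, 25, 33, 44, 58, 75, 95 → 118 (differences are 5, 8, 11, … (increasing by 3 each time)).
Third component: differences are 5, 6, 7, … (increasing by 1 each time), so 13, 18, 24, 31, 39, 48, 58 → 69.
Combining the parts gives V-118-69.

V-118-69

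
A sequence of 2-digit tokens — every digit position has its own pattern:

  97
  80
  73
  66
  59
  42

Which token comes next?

35

For the first digit, −1 each step, mod 10: 9, 8, 7, 6, 5, 4 → 3.
Second digit — +3 each step, mod 10: 7, 0, 3, 6, 9, 2 → 5.
So the next token is 35.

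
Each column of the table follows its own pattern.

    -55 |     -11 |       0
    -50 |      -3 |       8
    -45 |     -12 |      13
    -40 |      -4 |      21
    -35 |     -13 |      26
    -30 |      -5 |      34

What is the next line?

-25  -14  39

First component: +5 each step; -55, -50, -45, -40, -35, -30 → -25.
Second component: alternating steps +8, −9, +8, −9, …; -11, -3, -12, -4, -13, -5 → -14.
Third component goes 0, 8, 13, 21, 26, 34 → 39 (alternating steps +8, +5, +8, +5, …).
So the next line is -25  -14  39.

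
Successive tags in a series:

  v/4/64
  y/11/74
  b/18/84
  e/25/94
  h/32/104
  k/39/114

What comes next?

For the letter, letters move forward 3 places in the alphabet, wrapping Z→A: v, y, b, e, h, k → n.
Second component — +7 each step: 4, 11, 18, 25, 32, 39 → 46.
Third component: +10 each step, so 64, 74, 84, 94, 104, 114 → 124.
So the next tag is n/46/124.

n/46/124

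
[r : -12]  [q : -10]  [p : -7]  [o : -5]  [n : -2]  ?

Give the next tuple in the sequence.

[m : 0]

Letter — letters move back 1 place in the alphabet: r, q, p, o, n → m.
For the second coordinate, alternating steps +2, +3, +2, +3, …: -12, -10, -7, -5, -2 → 0.
So the next tuple is [m : 0].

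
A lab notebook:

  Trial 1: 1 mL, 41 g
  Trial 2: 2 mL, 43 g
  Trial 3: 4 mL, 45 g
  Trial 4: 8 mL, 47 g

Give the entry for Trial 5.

16 mL, 49 g

ML: ×2 each step; 1, 2, 4, 8 → 16.
G: +2 each step; 41, 43, 45, 47 → 49.
So the next row is 16 mL, 49 g.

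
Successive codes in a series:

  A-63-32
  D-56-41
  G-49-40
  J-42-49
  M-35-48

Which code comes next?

Letter — letters move forward 3 places in the alphabet: A, D, G, J, M → P.
Second component: −7 each step; 63, 56, 49, 42, 35 → 28.
Third component goes 32, 41, 40, 49, 48 → 57 (alternating steps +9, −1, +9, −1, …).
Putting it together: P-28-57.

P-28-57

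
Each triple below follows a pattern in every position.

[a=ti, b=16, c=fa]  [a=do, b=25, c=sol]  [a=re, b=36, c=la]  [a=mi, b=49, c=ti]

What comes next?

[a=fa, b=64, c=do]

A: runs through the solfège scale do→ti; ti, do, re, mi → fa.
B — perfect squares: 4², 5², 6², …: 16, 25, 36, 49 → 64.
C goes fa, sol, la, ti → do (runs through the solfège scale do→ti).
Putting it together: [a=fa, b=64, c=do].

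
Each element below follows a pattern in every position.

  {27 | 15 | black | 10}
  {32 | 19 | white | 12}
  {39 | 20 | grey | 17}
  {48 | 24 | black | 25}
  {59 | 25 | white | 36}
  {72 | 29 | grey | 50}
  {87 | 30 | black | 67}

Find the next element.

First part — differences are 5, 7, 9, … (increasing by 2 each time): 27, 32, 39, 48, 59, 72, 87 → 104.
Second part: alternating steps +4, +1, +4, +1, …; 15, 19, 20, 24, 25, 29, 30 → 34.
Shade: black, white, grey, black, white, grey, black → white (repeats black → white → grey).
For the fourth part, differences are 2, 5, 8, … (increasing by 3 each time): 10, 12, 17, 25, 36, 50, 67 → 87.
Combining the parts gives {104 | 34 | white | 87}.

{104 | 34 | white | 87}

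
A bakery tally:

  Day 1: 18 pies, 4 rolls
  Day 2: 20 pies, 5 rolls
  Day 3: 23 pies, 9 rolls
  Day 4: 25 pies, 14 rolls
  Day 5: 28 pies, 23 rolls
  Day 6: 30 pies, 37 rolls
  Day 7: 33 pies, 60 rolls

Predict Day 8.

For the pies, alternating steps +2, +3, +2, +3, …: 18, 20, 23, 25, 28, 30, 33 → 35.
For the rolls, each term is the sum of the two before it: 4, 5, 9, 14, 23, 37, 60 → 97.
Combining the parts gives 35 pies, 97 rolls.

35 pies, 97 rolls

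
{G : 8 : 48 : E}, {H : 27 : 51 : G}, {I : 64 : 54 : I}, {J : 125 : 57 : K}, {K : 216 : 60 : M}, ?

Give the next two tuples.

{L : 343 : 63 : O}, {M : 512 : 66 : Q}

For the first letter, letters move forward 1 place in the alphabet: G, H, I, J, K → L → M.
Second coordinate — perfect cubes: 2³, 3³, 4³, …: 8, 27, 64, 125, 216 → 343 → 512.
Third coordinate: +3 each step, so 48, 51, 54, 57, 60 → 63 → 66.
For the second letter, letters move forward 2 places in the alphabet: E, G, I, K, M → O → Q.
Putting the parts together: {L : 343 : 63 : O} and then {M : 512 : 66 : Q}.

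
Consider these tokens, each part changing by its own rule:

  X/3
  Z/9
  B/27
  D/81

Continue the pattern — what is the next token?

F/243

For the letter, letters move forward 2 places in the alphabet, wrapping Z→A: X, Z, B, D → F.
Second component — ×3 each step: 3, 9, 27, 81 → 243.
Putting it together: F/243.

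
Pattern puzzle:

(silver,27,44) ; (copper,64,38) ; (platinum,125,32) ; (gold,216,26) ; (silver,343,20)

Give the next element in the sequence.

(copper,512,14)

Metal — repeats silver → copper → platinum → gold: silver, copper, platinum, gold, silver → copper.
Second value: 27, 64, 125, 216, 343 → 512 (perfect cubes: 3³, 4³, 5³, …).
Third value: −6 each step, so 44, 38, 32, 26, 20 → 14.
Combining the parts gives (copper,512,14).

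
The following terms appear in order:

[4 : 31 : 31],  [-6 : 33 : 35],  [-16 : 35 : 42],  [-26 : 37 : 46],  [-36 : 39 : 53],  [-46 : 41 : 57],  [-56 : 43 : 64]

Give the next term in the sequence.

First slot: 4, -6, -16, -26, -36, -46, -56 → -66 (−10 each step).
Second slot — +2 each step: 31, 33, 35, 37, 39, 41, 43 → 45.
Third slot goes 31, 35, 42, 46, 53, 57, 64 → 68 (alternating steps +4, +7, +4, +7, …).
Putting it together: [-66 : 45 : 68].

[-66 : 45 : 68]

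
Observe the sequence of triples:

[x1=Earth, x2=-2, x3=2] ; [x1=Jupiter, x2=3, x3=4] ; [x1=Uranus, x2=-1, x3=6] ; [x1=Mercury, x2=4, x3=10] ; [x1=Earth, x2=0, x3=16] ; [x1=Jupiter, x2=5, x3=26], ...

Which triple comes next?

X1: repeats Earth → Jupiter → Uranus → Mercury; Earth, Jupiter, Uranus, Mercury, Earth, Jupiter → Uranus.
X2 — alternating steps +5, −4, +5, −4, …: -2, 3, -1, 4, 0, 5 → 1.
X3 — each term is the sum of the two before it: 2, 4, 6, 10, 16, 26 → 42.
Putting it together: [x1=Uranus, x2=1, x3=42].

[x1=Uranus, x2=1, x3=42]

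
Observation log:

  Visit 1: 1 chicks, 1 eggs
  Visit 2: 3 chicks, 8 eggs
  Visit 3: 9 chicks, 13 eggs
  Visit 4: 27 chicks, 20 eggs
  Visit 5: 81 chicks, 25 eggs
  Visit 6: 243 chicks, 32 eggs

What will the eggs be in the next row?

37

Eggs: alternating steps +7, +5, +7, +5, …, so 1, 8, 13, 20, 25, 32 → 37.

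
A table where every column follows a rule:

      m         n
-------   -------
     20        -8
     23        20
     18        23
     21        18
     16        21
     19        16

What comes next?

Column m: alternating steps +3, −5, +3, −5, …, so 20, 23, 18, 21, 16, 19 → 14.
Column n: always the previous value of the column m, so -8, 20, 23, 18, 21, 16 → 19.
So the next row is 14  19.

14  19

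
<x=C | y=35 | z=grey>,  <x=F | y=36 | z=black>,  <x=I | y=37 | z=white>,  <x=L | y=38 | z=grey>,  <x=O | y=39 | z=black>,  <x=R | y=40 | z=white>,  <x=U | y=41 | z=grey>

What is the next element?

For the x, letters move forward 3 places in the alphabet: C, F, I, L, O, R, U → X.
Y goes 35, 36, 37, 38, 39, 40, 41 → 42 (+1 each step).
For the z, repeats grey → black → white: grey, black, white, grey, black, white, grey → black.
Putting it together: <x=X | y=42 | z=black>.

<x=X | y=42 | z=black>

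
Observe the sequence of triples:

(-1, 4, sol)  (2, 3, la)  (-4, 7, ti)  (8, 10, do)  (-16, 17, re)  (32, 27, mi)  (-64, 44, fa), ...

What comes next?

(128, 71, sol)

First coordinate: ×(-2) each step; -1, 2, -4, 8, -16, 32, -64 → 128.
Second coordinate: each term is the sum of the two before it; 4, 3, 7, 10, 17, 27, 44 → 71.
Note — runs through the solfège scale do→ti: sol, la, ti, do, re, mi, fa → sol.
So the next triple is (128, 71, sol).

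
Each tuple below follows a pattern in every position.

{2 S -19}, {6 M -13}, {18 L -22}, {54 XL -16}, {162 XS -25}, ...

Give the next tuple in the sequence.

First entry: ×3 each step; 2, 6, 18, 54, 162 → 486.
Size goes S, M, L, XL, XS → S (runs through clothing sizes XS→XL).
Third entry goes -19, -13, -22, -16, -25 → -19 (alternating steps +6, −9, +6, −9, …).
Putting it together: {486 S -19}.

{486 S -19}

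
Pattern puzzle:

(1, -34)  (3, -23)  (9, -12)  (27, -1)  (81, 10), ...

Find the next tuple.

(243, 21)

First component: ×3 each step, so 1, 3, 9, 27, 81 → 243.
Second component goes -34, -23, -12, -1, 10 → 21 (+11 each step).
So the next tuple is (243, 21).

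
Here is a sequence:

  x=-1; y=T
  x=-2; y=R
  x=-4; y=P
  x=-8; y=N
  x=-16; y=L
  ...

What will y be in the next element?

J

X — ×2 each step: -1, -2, -4, -8, -16 → -32.
Y goes T, R, P, N, L → J (letters move back 2 places in the alphabet).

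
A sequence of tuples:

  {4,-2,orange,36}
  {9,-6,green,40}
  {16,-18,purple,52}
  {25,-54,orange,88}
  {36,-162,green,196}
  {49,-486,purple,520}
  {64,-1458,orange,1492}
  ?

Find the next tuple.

First value: 4, 9, 16, 25, 36, 49, 64 → 81 (perfect squares: 2², 3², 4², …).
Second value: ×3 each step; -2, -6, -18, -54, -162, -486, -1458 → -4374.
Colour — repeats orange → green → purple: orange, green, purple, orange, green, purple, orange → green.
Fourth value: 36, 40, 52, 88, 196, 520, 1492 → 4408 (together with the second value always sums to 34).
Combining the parts gives {81,-4374,green,4408}.

{81,-4374,green,4408}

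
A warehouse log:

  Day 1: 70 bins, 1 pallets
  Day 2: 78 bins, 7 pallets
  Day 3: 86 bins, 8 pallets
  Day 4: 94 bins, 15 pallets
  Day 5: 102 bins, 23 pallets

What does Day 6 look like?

110 bins, 38 pallets

Bins — +8 each step: 70, 78, 86, 94, 102 → 110.
Pallets: each term is the sum of the two before it, so 1, 7, 8, 15, 23 → 38.
Combining the parts gives 110 bins, 38 pallets.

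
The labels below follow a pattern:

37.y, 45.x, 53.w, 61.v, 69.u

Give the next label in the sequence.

First component: +8 each step; 37, 45, 53, 61, 69 → 77.
Letter: y, x, w, v, u → t (letters move back 1 place in the alphabet).
Combining the parts gives 77.t.

77.t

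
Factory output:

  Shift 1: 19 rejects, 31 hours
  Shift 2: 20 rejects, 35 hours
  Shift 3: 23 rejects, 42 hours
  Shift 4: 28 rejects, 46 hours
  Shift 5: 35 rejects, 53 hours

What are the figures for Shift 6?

Rejects: differences are 1, 3, 5, … (increasing by 2 each time); 19, 20, 23, 28, 35 → 44.
Hours: alternating steps +4, +7, +4, +7, …; 31, 35, 42, 46, 53 → 57.
So the next record is 44 rejects, 57 hours.

44 rejects, 57 hours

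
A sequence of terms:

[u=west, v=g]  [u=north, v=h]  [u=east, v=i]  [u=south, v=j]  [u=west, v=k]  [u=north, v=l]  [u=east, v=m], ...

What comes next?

U goes west, north, east, south, west, north, east → south (repeats west → north → east → south).
V — letters move forward 1 place in the alphabet: g, h, i, j, k, l, m → n.
Combining the parts gives [u=south, v=n].

[u=south, v=n]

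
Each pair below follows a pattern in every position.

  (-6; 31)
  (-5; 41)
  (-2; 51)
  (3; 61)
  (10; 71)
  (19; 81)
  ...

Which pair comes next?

(30; 91)

First slot — differences are 1, 3, 5, … (increasing by 2 each time): -6, -5, -2, 3, 10, 19 → 30.
Second slot: +10 each step, so 31, 41, 51, 61, 71, 81 → 91.
Combining the parts gives (30; 91).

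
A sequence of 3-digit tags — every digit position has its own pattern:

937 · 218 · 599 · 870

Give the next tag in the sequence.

151

First digit: +3 each step, mod 10, so 9, 2, 5, 8 → 1.
Second digit: −2 each step, mod 10, so 3, 1, 9, 7 → 5.
Third digit: 7, 8, 9, 0 → 1 (+1 each step, mod 10).
Combining the parts gives 151.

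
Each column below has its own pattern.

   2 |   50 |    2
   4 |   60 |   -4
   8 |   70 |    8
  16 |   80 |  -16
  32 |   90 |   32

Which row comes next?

64  100  -64

First component — ×2 each step: 2, 4, 8, 16, 32 → 64.
Second component goes 50, 60, 70, 80, 90 → 100 (+10 each step).
Third component: ×(-2) each step, so 2, -4, 8, -16, 32 → -64.
So the next row is 64  100  -64.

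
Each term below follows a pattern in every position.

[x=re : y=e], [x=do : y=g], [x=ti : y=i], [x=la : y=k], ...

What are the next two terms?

[x=sol : y=m], [x=fa : y=o]

X — runs backward through the solfège scale do→ti: re, do, ti, la → sol → fa.
Y: letters move forward 2 places in the alphabet; e, g, i, k → m → o.
Putting the parts together: [x=sol : y=m] and then [x=fa : y=o].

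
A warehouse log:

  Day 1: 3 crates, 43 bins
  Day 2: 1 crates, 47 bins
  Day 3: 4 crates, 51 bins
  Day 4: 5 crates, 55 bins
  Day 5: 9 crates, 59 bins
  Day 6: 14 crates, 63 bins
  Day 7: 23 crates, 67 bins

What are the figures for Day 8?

37 crates, 71 bins

Crates: 3, 1, 4, 5, 9, 14, 23 → 37 (each term is the sum of the two before it).
Bins — +4 each step: 43, 47, 51, 55, 59, 63, 67 → 71.
Putting it together: 37 crates, 71 bins.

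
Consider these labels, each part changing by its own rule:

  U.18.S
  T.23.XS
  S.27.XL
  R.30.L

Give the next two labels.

Letter goes U, T, S, R → Q → P (letters move back 1 place in the alphabet).
Second component: differences are 5, 4, 3, … (decreasing by 1 each time), so 18, 23, 27, 30 → 32 → 33.
Size — runs backward through clothing sizes XS→XL: S, XS, XL, L → M → S.
Putting the parts together: Q.32.M and then P.33.S.

Q.32.M, P.33.S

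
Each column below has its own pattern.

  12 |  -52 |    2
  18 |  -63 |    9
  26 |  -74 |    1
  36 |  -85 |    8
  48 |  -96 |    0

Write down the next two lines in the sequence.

62  -107  7; 78  -118  -1

First component — differences are 6, 8, 10, … (increasing by 2 each time): 12, 18, 26, 36, 48 → 62 → 78.
Second component: −11 each step; -52, -63, -74, -85, -96 → -107 → -118.
Third component — alternating steps +7, −8, +7, −8, …: 2, 9, 1, 8, 0 → 7 → -1.
Putting the parts together: 62  -107  7 and then 78  -118  -1.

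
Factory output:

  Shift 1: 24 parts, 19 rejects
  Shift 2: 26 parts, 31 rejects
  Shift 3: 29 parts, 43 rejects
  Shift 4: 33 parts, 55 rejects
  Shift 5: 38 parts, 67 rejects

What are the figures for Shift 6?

Parts — differences are 2, 3, 4, … (increasing by 1 each time): 24, 26, 29, 33, 38 → 44.
Rejects: +12 each step; 19, 31, 43, 55, 67 → 79.
So the next row is 44 parts, 79 rejects.

44 parts, 79 rejects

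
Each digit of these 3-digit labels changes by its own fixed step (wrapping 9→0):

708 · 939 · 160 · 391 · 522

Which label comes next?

753

First digit: 7, 9, 1, 3, 5 → 7 (+2 each step, mod 10).
Second digit — +3 each step, mod 10: 0, 3, 6, 9, 2 → 5.
Third digit: +1 each step, mod 10, so 8, 9, 0, 1, 2 → 3.
Combining the parts gives 753.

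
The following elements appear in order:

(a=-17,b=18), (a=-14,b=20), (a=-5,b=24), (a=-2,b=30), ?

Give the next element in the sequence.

(a=7,b=38)

A goes -17, -14, -5, -2 → 7 (alternating steps +3, +9, +3, +9, …).
B — differences are 2, 4, 6, … (increasing by 2 each time): 18, 20, 24, 30 → 38.
So the next element is (a=7,b=38).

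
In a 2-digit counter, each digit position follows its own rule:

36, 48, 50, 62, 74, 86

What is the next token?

First digit: +1 each step, mod 10; 3, 4, 5, 6, 7, 8 → 9.
Second digit: 6, 8, 0, 2, 4, 6 → 8 (+2 each step, mod 10).
Putting it together: 98.

98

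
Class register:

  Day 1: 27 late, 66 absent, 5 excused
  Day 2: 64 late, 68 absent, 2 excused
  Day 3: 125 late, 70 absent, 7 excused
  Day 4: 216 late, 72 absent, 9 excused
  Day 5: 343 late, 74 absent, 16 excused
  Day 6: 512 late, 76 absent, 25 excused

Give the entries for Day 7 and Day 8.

Late — perfect cubes: 3³, 4³, 5³, …: 27, 64, 125, 216, 343, 512 → 729 → 1000.
Absent: +2 each step; 66, 68, 70, 72, 74, 76 → 78 → 80.
Excused goes 5, 2, 7, 9, 16, 25 → 41 → 66 (each term is the sum of the two before it).
Putting the parts together: 729 late, 78 absent, 41 excused and then 1000 late, 80 absent, 66 excused.

729 late, 78 absent, 41 excused; 1000 late, 80 absent, 66 excused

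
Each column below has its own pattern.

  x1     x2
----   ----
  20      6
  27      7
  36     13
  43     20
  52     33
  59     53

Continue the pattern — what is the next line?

Column x1 goes 20, 27, 36, 43, 52, 59 → 68 (alternating steps +7, +9, +7, +9, …).
For the column x2, each term is the sum of the two before it: 6, 7, 13, 20, 33, 53 → 86.
Putting it together: 68  86.

68  86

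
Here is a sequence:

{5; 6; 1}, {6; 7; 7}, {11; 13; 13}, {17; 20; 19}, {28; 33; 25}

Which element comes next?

First value goes 5, 6, 11, 17, 28 → 45 (each term is the sum of the two before it).
Second value — each term is the sum of the two before it: 6, 7, 13, 20, 33 → 53.
Third value — +6 each step: 1, 7, 13, 19, 25 → 31.
Putting it together: {45; 53; 31}.

{45; 53; 31}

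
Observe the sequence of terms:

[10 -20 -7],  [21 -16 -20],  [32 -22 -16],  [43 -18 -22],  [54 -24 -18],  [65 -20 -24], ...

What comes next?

[76 -26 -20]

First coordinate goes 10, 21, 32, 43, 54, 65 → 76 (+11 each step).
Second coordinate: alternating steps +4, −6, +4, −6, …; -20, -16, -22, -18, -24, -20 → -26.
Third coordinate — always the previous value of the second coordinate: -7, -20, -16, -22, -18, -24 → -20.
Combining the parts gives [76 -26 -20].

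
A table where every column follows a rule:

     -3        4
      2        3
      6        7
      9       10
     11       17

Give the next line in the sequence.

First component — differences are 5, 4, 3, … (decreasing by 1 each time): -3, 2, 6, 9, 11 → 12.
Second component — each term is the sum of the two before it: 4, 3, 7, 10, 17 → 27.
So the next line is 12  27.

12  27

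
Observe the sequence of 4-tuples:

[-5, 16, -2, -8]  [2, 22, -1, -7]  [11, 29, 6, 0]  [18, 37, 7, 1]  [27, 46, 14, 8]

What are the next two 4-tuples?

First component goes -5, 2, 11, 18, 27 → 34 → 43 (alternating steps +7, +9, +7, +9, …).
Second component goes 16, 22, 29, 37, 46 → 56 → 67 (differences are 6, 7, 8, … (increasing by 1 each time)).
For the third component, alternating steps +1, +7, +1, +7, …: -2, -1, 6, 7, 14 → 15 → 22.
Fourth component: always 6 less than the third component, so -8, -7, 0, 1, 8 → 9 → 16.
So the next two 4-tuples are [34, 56, 15, 9] and [43, 67, 22, 16].

[34, 56, 15, 9], [43, 67, 22, 16]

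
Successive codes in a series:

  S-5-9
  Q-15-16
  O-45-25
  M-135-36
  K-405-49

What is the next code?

Letter — letters move back 2 places in the alphabet: S, Q, O, M, K → I.
Second component: 5, 15, 45, 135, 405 → 1215 (×3 each step).
Third component goes 9, 16, 25, 36, 49 → 64 (perfect squares: 3², 4², 5², …).
Combining the parts gives I-1215-64.

I-1215-64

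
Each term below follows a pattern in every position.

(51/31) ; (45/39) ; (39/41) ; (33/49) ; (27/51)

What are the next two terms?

First entry: −6 each step; 51, 45, 39, 33, 27 → 21 → 15.
For the second entry, alternating steps +8, +2, +8, +2, …: 31, 39, 41, 49, 51 → 59 → 61.
Putting the parts together: (21/59) and then (15/61).

(21/59), (15/61)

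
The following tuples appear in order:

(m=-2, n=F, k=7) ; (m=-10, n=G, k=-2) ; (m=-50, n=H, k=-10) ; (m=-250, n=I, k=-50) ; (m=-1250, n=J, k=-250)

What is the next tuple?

M: -2, -10, -50, -250, -1250 → -6250 (×5 each step).
N: letters move forward 1 place in the alphabet; F, G, H, I, J → K.
K goes 7, -2, -10, -50, -250 → -1250 (always the previous value of the m).
So the next tuple is (m=-6250, n=K, k=-1250).

(m=-6250, n=K, k=-1250)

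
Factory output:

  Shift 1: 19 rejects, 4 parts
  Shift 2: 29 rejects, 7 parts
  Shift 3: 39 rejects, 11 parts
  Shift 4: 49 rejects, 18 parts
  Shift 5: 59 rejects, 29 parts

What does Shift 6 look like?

69 rejects, 47 parts

Rejects: +10 each step; 19, 29, 39, 49, 59 → 69.
Parts: each term is the sum of the two before it; 4, 7, 11, 18, 29 → 47.
So the next row is 69 rejects, 47 parts.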